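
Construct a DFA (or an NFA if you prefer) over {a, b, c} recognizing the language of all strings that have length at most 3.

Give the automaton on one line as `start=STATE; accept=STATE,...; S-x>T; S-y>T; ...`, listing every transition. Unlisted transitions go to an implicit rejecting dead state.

start=q0; accept=q0,q1,q2,q3; q0-a>q1; q0-b>q1; q0-c>q1; q1-a>q2; q1-b>q2; q1-c>q2; q2-a>q3; q2-b>q3; q2-c>q3; q3-a>q4; q3-b>q4; q3-c>q4; q4-a>q4; q4-b>q4; q4-c>q4

We only need to distinguish lengths 0, 1, …, 3, and '>3'. Chain q0 → q1 → q2 → q3 → q4 on every symbol, with q4 looping. Accepting states: {q0, q1, q2, q3}.
With 5 states:
        a   b   c  
>* q0   q1  q1  q1 
 * q1   q2  q2  q2 
 * q2   q3  q3  q3 
 * q3   q4  q4  q4 
   q4   q4  q4  q4 
(> = start, * = accepting)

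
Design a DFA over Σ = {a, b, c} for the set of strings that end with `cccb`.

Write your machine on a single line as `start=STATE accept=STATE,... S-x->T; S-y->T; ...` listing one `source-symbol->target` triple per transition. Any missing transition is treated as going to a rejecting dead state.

Remember how much of `cccb` the current input suffix matches. State q0 means no match yet; q1 means the last symbol is `c`; q2 means the last 2 symbols are `cc`; q3 means the last 3 symbols are `ccc`; q4 means the last 4 symbols are `cccb`. Only q4 accepts. On a mismatch, fall back to the longest proper suffix that is still a prefix of `cccb`.
5 states suffice.
        a   b   c  
>  q0   q0  q0  q1 
   q1   q0  q0  q2 
   q2   q0  q0  q3 
   q3   q0  q4  q3 
 * q4   q0  q0  q1 
(> = start, * = accepting)

start=q0; accept=q4; q0-a->q0; q0-b->q0; q0-c->q1; q1-a->q0; q1-b->q0; q1-c->q2; q2-a->q0; q2-b->q0; q2-c->q3; q3-a->q0; q3-b->q4; q3-c->q3; q4-a->q0; q4-b->q0; q4-c->q1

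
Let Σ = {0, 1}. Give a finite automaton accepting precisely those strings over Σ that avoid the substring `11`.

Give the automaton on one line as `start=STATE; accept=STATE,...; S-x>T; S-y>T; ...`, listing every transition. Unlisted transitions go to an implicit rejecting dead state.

Track partial matches of the forbidden pattern `11`. State s2 is a dead state reached once `11` has occurred; every other state accepts. s0 means no part of `11` is currently matched.
        0   1  
>* s0   s0  s1 
 * s1   s0  s2 
   s2   s2  s2 
(> = start, * = accepting)

start=s0; accept=s0,s1; s0-0>s0; s0-1>s1; s1-0>s0; s1-1>s2; s2-0>s2; s2-1>s2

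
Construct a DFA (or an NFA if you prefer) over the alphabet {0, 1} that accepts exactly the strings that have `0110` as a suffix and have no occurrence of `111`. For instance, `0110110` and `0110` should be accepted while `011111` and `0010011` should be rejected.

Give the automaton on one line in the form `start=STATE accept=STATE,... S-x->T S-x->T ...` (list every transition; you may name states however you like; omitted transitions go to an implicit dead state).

start=q0 accept=q7 q0-0->q1 q0-1->q2 q1-0->q1 q1-1->q3 q2-0->q1 q2-1->q4 q3-0->q1 q3-1->q5 q4-0->q1 q4-1->q6 q5-0->q7 q5-1->q6 q6-0->q8 q6-1->q6 q7-0->q1 q7-1->q3 q8-0->q8 q8-1->q9 q9-0->q8 q9-1->q10 q10-0->q11 q10-1->q6 q11-0->q8 q11-1->q9

Handle the two conditions separately and then intersect. The first has 5 states tracking how much of the suffix `0110` has currently been matched; the second has 4 states tracking partial matches of the forbidden pattern `111`. A product state is a pair (one from each), accepting exactly when both do.
12 states suffice.
          0    1  
>  q0     q1   q2 
   q1     q1   q3 
   q2     q1   q4 
   q3     q1   q5 
   q4     q1   q6 
   q5     q7   q6 
   q6     q8   q6 
 * q7     q1   q3 
   q8     q8   q9 
   q9     q8  q10 
   q10   q11   q6 
   q11    q8   q9 
(> = start, * = accepting)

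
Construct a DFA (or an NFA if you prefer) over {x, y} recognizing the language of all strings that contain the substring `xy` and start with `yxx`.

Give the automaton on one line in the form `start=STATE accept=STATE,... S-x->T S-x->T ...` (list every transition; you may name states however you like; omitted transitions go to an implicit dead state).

Build one automaton per condition and run them in lockstep. The first has 3 states tracking whether and how much of `xy` has been seen; the second has 5 states tracking whether the input so far still matches the prefix `yxx`. A product state is a pair (one from each), accepting exactly when both do. Minimizing collapses redundant product states.
6 states suffice.
        x   y  
>  s0   s1  s2 
   s1   s1  s1 
   s2   s3  s1 
   s3   s4  s1 
   s4   s4  s5 
 * s5   s5  s5 
(> = start, * = accepting)

start=s0 accept=s5 s0-x->s1 s0-y->s2 s1-x->s1 s1-y->s1 s2-x->s3 s2-y->s1 s3-x->s4 s3-y->s1 s4-x->s4 s4-y->s5 s5-x->s5 s5-y->s5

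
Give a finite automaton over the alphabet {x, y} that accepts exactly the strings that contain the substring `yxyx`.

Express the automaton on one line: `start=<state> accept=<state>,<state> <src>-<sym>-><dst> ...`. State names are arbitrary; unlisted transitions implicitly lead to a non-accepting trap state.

start=q0 accept=q4 q0-x->q0 q0-y->q1 q1-x->q2 q1-y->q1 q2-x->q0 q2-y->q3 q3-x->q4 q3-y->q1 q4-x->q4 q4-y->q4

Track how much of `yxyx` has been matched so far: state q0 is no progress, q4 is the absorbing accept state reached once `yxyx` has occurred. Intermediate states record partial matches; on a mismatch, fall back to the longest reusable overlap.
5 states suffice.
        x   y  
>  q0   q0  q1 
   q1   q2  q1 
   q2   q0  q3 
   q3   q4  q1 
 * q4   q4  q4 
(> = start, * = accepting)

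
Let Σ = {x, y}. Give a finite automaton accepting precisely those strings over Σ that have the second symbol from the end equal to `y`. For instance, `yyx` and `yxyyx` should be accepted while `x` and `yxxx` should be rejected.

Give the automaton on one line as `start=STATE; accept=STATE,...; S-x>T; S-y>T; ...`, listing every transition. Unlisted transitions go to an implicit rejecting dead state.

start=S0; accept=S5,S6; S0-x>S1; S0-y>S2; S1-x>S3; S1-y>S4; S2-x>S5; S2-y>S6; S3-x>S3; S3-y>S4; S4-x>S5; S4-y>S6; S5-x>S3; S5-y>S4; S6-x>S5; S6-y>S6

A DFA must remember the last 2 symbols (since which symbol is second-to-last isn't known until the input ends). Use one state per possible window of the last ≤2 symbols; accept from those whose window starts with `y`.
7 states suffice.
        x   y  
>  S0   S1  S2 
   S1   S3  S4 
   S2   S5  S6 
   S3   S3  S4 
   S4   S5  S6 
 * S5   S3  S4 
 * S6   S5  S6 
(> = start, * = accepting)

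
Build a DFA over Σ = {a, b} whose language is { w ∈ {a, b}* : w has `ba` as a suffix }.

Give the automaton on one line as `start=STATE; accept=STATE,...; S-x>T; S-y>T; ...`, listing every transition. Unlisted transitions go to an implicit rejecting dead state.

Let each state record the length of the longest suffix of the input read so far that is also a prefix of `ba`. s1 means the last symbol is `b`; s2 means the last 2 symbols are `ba`. Accept only at s2, where the string currently ends in `ba`.
3 states suffice.
        a   b  
>  s0   s0  s1 
   s1   s2  s1 
 * s2   s0  s1 
(> = start, * = accepting)

start=s0; accept=s2; s0-a>s0; s0-b>s1; s1-a>s2; s1-b>s1; s2-a>s0; s2-b>s1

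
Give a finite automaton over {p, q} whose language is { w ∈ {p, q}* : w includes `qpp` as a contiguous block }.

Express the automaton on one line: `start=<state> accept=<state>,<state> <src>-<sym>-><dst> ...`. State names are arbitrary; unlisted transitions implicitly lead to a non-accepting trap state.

start=s0 accept=s3 s0-p->s0 s0-q->s1 s1-p->s2 s1-q->s1 s2-p->s3 s2-q->s1 s3-p->s3 s3-q->s3

States s0..s2 record the length of the longest prefix of `qpp` that matches the current input suffix. Reaching s3 means `qpp` has been seen, and we stay there forever. Accept from s3.
A 4-state machine:
        p   q  
>  s0   s0  s1 
   s1   s2  s1 
   s2   s3  s1 
 * s3   s3  s3 
(> = start, * = accepting)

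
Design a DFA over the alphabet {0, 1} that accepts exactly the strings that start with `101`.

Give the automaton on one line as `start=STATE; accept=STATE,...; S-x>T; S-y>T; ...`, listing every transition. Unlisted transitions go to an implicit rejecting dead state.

start=q0; accept=q3; q0-0>q4; q0-1>q1; q1-0>q2; q1-1>q4; q2-0>q4; q2-1>q3; q3-0>q3; q3-1>q3; q4-0>q4; q4-1>q4

Check the first 3 symbols one by one: q0 through q2 record how many have matched `101` so far; any wrong symbol goes to the dead state q4. After all 3 match we enter the accepting sink q3.
A 5-state machine:
        0   1  
>  q0   q4  q1 
   q1   q2  q4 
   q2   q4  q3 
 * q3   q3  q3 
   q4   q4  q4 
(> = start, * = accepting)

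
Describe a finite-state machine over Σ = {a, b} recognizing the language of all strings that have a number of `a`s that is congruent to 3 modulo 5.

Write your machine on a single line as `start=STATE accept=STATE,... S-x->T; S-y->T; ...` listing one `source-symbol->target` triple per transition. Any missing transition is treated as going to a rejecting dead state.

Keep the running count of `a`s modulo 5: each `a` advances along the cycle q0 → q1 → q2 → q3 → q4 → q0 while other symbols loop. Accept at q3.
A 5-state machine:
        a   b  
>  q0   q1  q0 
   q1   q2  q1 
   q2   q3  q2 
 * q3   q4  q3 
   q4   q0  q4 
(> = start, * = accepting)

start=q0; accept=q3; q0-a->q1; q0-b->q0; q1-a->q2; q1-b->q1; q2-a->q3; q2-b->q2; q3-a->q4; q3-b->q3; q4-a->q0; q4-b->q4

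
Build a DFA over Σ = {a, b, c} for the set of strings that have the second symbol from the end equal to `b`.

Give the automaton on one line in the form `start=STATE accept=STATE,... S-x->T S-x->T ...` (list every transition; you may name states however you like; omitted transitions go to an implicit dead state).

start=S0 accept=S7,S8,S9 S0-a->S1 S0-b->S2 S0-c->S3 S1-a->S4 S1-b->S5 S1-c->S6 S2-a->S7 S2-b->S8 S2-c->S9 S3-a->S10 S3-b->S11 S3-c->S12 S4-a->S4 S4-b->S5 S4-c->S6 S5-a->S7 S5-b->S8 S5-c->S9 S6-a->S10 S6-b->S11 S6-c->S12 S7-a->S4 S7-b->S5 S7-c->S6 S8-a->S7 S8-b->S8 S8-c->S9 S9-a->S10 S9-b->S11 S9-c->S12 S10-a->S4 S10-b->S5 S10-c->S6 S11-a->S7 S11-b->S8 S11-c->S9 S12-a->S10 S12-b->S11 S12-c->S12

Because acceptance depends on a position counted from the end, the machine has to buffer the most recent 2 symbols. Make each state the string of the last up-to-2 symbols read; on input `x` shift the window left and append `x`. Accept when the buffered window has length 2 and begins with `b`.
A 13-state machine:
          a    b    c  
>  S0     S1   S2   S3 
   S1     S4   S5   S6 
   S2     S7   S8   S9 
   S3    S10  S11  S12 
   S4     S4   S5   S6 
   S5     S7   S8   S9 
   S6    S10  S11  S12 
 * S7     S4   S5   S6 
 * S8     S7   S8   S9 
 * S9    S10  S11  S12 
   S10    S4   S5   S6 
   S11    S7   S8   S9 
   S12   S10  S11  S12 
(> = start, * = accepting)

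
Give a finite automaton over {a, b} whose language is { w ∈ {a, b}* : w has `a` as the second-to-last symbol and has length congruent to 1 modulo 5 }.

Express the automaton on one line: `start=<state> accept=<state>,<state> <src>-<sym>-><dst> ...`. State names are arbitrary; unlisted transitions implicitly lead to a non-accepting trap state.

start=q0 accept=q6 q0-a->q1 q0-b->q1 q1-a->q2 q1-b->q2 q2-a->q3 q2-b->q3 q3-a->q4 q3-b->q4 q4-a->q5 q4-b->q0 q5-a->q6 q5-b->q6 q6-a->q2 q6-b->q2

Run two small machines in parallel and take their product. One (7 states) tracks the last 2 symbols read; the other (5 states) tracks the input length modulo 5. Each combined state is a pair, one component from each; accept when both components accept. Equivalent product states are then merged.
7 states suffice.
        a   b  
>  q0   q1  q1 
   q1   q2  q2 
   q2   q3  q3 
   q3   q4  q4 
   q4   q5  q0 
   q5   q6  q6 
 * q6   q2  q2 
(> = start, * = accepting)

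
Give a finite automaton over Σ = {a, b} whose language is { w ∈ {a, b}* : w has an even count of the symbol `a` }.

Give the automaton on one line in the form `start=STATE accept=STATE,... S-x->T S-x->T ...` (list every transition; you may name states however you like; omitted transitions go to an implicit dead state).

start=S0 accept=S0 S0-a->S1 S0-b->S0 S1-a->S0 S1-b->S1

The only thing that matters is how many `a`s have appeared, reduced mod 2. Use one state per residue: S0 for 0, …, S1 for 1. Reading `a` moves to the next residue; anything else stays put. S0 is accepting.
A 2-state machine:
        a   b  
>* S0   S1  S0 
   S1   S0  S1 
(> = start, * = accepting)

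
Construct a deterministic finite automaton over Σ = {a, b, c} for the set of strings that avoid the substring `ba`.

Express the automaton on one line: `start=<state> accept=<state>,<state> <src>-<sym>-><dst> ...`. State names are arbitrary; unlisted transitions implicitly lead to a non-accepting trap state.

start=S0 accept=S0,S1 S0-a->S0 S0-b->S1 S0-c->S0 S1-a->S2 S1-b->S1 S1-c->S0 S2-a->S2 S2-b->S2 S2-c->S2

This is the complement of 'contains `ba`'. Use the same substring-matching states — S0 through S2 holding how much of `ba` has just been matched — but flip the accepting set: everything except the trap S2 accepts.
With 3 states:
        a   b   c  
>* S0   S0  S1  S0 
 * S1   S2  S1  S0 
   S2   S2  S2  S2 
(> = start, * = accepting)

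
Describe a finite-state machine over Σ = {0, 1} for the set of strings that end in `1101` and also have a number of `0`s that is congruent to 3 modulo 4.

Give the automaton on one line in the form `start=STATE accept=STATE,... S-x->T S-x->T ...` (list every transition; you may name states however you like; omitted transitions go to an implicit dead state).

start=s0 accept=s7 s0-0->s1 s0-1->s0 s1-0->s2 s1-1->s1 s2-0->s3 s2-1->s4 s3-0->s0 s3-1->s3 s4-0->s3 s4-1->s5 s5-0->s6 s5-1->s5 s6-0->s0 s6-1->s7 s7-0->s0 s7-1->s3

Handle the two conditions separately and then intersect. One (5 states) tracks how much of the suffix `1101` has currently been matched; the other (4 states) tracks the count of `0`s modulo 4. Each combined state is a pair, one component from each; accept when both components accept. Minimizing collapses redundant product states.
An 8-state machine:
        0   1  
>  s0   s1  s0 
   s1   s2  s1 
   s2   s3  s4 
   s3   s0  s3 
   s4   s3  s5 
   s5   s6  s5 
   s6   s0  s7 
 * s7   s0  s3 
(> = start, * = accepting)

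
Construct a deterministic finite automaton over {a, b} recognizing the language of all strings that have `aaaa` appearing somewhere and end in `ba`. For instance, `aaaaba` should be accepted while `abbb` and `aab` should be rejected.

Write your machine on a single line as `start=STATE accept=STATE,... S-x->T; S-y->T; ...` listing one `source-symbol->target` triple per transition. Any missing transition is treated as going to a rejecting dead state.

start=q0; accept=q8; q0-a->q1; q0-b->q2; q1-a->q3; q1-b->q2; q2-a->q4; q2-b->q2; q3-a->q5; q3-b->q2; q4-a->q3; q4-b->q2; q5-a->q6; q5-b->q2; q6-a->q6; q6-b->q7; q7-a->q8; q7-b->q7; q8-a->q6; q8-b->q7

Handle the two conditions separately and then intersect. One (5 states) tracks whether and how much of `aaaa` has been seen; the other (3 states) tracks how much of the suffix `ba` has currently been matched. Each combined state is a pair, one component from each; accept when both components accept.
A 9-state machine:
        a   b  
>  q0   q1  q2 
   q1   q3  q2 
   q2   q4  q2 
   q3   q5  q2 
   q4   q3  q2 
   q5   q6  q2 
   q6   q6  q7 
   q7   q8  q7 
 * q8   q6  q7 
(> = start, * = accepting)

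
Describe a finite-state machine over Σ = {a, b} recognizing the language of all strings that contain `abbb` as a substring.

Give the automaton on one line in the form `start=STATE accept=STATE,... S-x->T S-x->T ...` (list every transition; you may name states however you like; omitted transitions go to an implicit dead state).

Track how much of `abbb` has been matched so far: state q0 is no progress, q4 is the absorbing accept state reached once `abbb` has occurred. Intermediate states record partial matches; on a mismatch, fall back to the longest reusable overlap.
With 5 states:
        a   b  
>  q0   q1  q0 
   q1   q1  q2 
   q2   q1  q3 
   q3   q1  q4 
 * q4   q4  q4 
(> = start, * = accepting)

start=q0 accept=q4 q0-a->q1 q0-b->q0 q1-a->q1 q1-b->q2 q2-a->q1 q2-b->q3 q3-a->q1 q3-b->q4 q4-a->q4 q4-b->q4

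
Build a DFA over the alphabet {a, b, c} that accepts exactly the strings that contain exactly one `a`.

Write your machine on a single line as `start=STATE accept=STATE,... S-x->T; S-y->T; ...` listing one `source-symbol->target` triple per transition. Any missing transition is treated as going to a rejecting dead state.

Only the number of `a`s matters, and only up to 2. Make a chain S0 → S1 → S2 advanced by each `a` (with S2 absorbing); every other symbol self-loops. The accepting set is {S1}.
A 3-state machine:
        a   b   c  
>  S0   S1  S0  S0 
 * S1   S2  S1  S1 
   S2   S2  S2  S2 
(> = start, * = accepting)

start=S0; accept=S1; S0-a->S1; S0-b->S0; S0-c->S0; S1-a->S2; S1-b->S1; S1-c->S1; S2-a->S2; S2-b->S2; S2-c->S2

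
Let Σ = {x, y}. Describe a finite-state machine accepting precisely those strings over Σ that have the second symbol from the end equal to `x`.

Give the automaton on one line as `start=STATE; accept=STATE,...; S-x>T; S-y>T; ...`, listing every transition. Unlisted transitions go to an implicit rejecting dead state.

start=s0; accept=s3,s4; s0-x>s1; s0-y>s2; s1-x>s3; s1-y>s4; s2-x>s5; s2-y>s6; s3-x>s3; s3-y>s4; s4-x>s5; s4-y>s6; s5-x>s3; s5-y>s4; s6-x>s5; s6-y>s6

Because acceptance depends on a position counted from the end, the machine has to buffer the most recent 2 symbols. Make each state the string of the last up-to-2 symbols read; on input `x` shift the window left and append `x`. Accept when the buffered window has length 2 and begins with `x`.
A 7-state machine:
        x   y  
>  s0   s1  s2 
   s1   s3  s4 
   s2   s5  s6 
 * s3   s3  s4 
 * s4   s5  s6 
   s5   s3  s4 
   s6   s5  s6 
(> = start, * = accepting)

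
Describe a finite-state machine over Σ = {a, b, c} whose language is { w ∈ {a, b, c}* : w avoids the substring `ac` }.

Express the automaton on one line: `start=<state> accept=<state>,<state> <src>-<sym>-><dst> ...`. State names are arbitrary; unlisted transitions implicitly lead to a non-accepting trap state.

start=S0 accept=S0,S1 S0-a->S1 S0-b->S0 S0-c->S0 S1-a->S1 S1-b->S0 S1-c->S2 S2-a->S2 S2-b->S2 S2-c->S2

This is the complement of 'contains `ac`'. Use the same substring-matching states — S0 through S2 holding how much of `ac` has just been matched — but flip the accepting set: everything except the trap S2 accepts.
3 states suffice.
        a   b   c  
>* S0   S1  S0  S0 
 * S1   S1  S0  S2 
   S2   S2  S2  S2 
(> = start, * = accepting)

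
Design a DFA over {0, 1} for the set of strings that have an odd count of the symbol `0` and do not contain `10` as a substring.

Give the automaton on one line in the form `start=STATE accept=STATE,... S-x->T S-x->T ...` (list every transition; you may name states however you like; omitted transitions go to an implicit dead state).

Run two small machines in parallel and take their product. The first has 2 states tracking the count of `0`s modulo 2; the second has 3 states tracking partial matches of the forbidden pattern `10`. A product state is a pair (one from each), accepting exactly when both do. After merging equivalent states the machine shrinks.
4 states suffice.
        0   1  
>  s0   s1  s2 
 * s1   s0  s3 
   s2   s2  s2 
 * s3   s2  s3 
(> = start, * = accepting)

start=s0 accept=s1,s3 s0-0->s1 s0-1->s2 s1-0->s0 s1-1->s3 s2-0->s2 s2-1->s2 s3-0->s2 s3-1->s3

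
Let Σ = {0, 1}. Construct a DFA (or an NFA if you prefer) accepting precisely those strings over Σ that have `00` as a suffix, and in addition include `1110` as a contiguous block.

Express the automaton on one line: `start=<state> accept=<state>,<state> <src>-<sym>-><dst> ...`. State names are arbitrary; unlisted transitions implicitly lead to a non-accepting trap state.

start=A accept=H A-0->B A-1->C B-0->D B-1->C C-0->B C-1->E D-0->D D-1->C E-0->B E-1->F F-0->G F-1->F G-0->H G-1->I H-0->H H-1->I I-0->G I-1->I

Handle the two conditions separately and then intersect. The first has 3 states tracking how much of the suffix `00` has currently been matched; the second has 5 states tracking whether and how much of `1110` has been seen. A product state is a pair (one from each), accepting exactly when both do.
9 states suffice.
       0  1 
>  A   B  C 
   B   D  C 
   C   B  E 
   D   D  C 
   E   B  F 
   F   G  F 
   G   H  I 
 * H   H  I 
   I   G  I 
(> = start, * = accepting)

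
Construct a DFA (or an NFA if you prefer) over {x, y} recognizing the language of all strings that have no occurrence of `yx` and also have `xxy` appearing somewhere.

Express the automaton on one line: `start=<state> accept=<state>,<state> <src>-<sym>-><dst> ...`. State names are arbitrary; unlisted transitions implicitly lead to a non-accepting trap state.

start=s0 accept=s4 s0-x->s1 s0-y->s2 s1-x->s3 s1-y->s2 s2-x->s2 s2-y->s2 s3-x->s3 s3-y->s4 s4-x->s2 s4-y->s4

Run two small machines in parallel and take their product. The first has 3 states tracking partial matches of the forbidden pattern `yx`; the second has 4 states tracking whether and how much of `xxy` has been seen. A product state is a pair (one from each), accepting exactly when both do. After merging equivalent states the machine shrinks.
5 states suffice.
        x   y  
>  s0   s1  s2 
   s1   s3  s2 
   s2   s2  s2 
   s3   s3  s4 
 * s4   s2  s4 
(> = start, * = accepting)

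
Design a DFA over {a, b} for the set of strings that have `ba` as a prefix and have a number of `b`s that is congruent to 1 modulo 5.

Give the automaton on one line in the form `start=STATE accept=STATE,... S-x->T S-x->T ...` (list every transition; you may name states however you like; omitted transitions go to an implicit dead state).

start=S0 accept=S3 S0-a->S1 S0-b->S2 S1-a->S1 S1-b->S1 S2-a->S3 S2-b->S1 S3-a->S3 S3-b->S4 S4-a->S4 S4-b->S5 S5-a->S5 S5-b->S6 S6-a->S6 S6-b->S7 S7-a->S7 S7-b->S3

Run two small machines in parallel and take their product. One (4 states) tracks whether the input so far still matches the prefix `ba`; the other (5 states) tracks the count of `b`s modulo 5. Each combined state is a pair, one component from each; accept when both components accept. Minimizing collapses redundant product states.
        a   b  
>  S0   S1  S2 
   S1   S1  S1 
   S2   S3  S1 
 * S3   S3  S4 
   S4   S4  S5 
   S5   S5  S6 
   S6   S6  S7 
   S7   S7  S3 
(> = start, * = accepting)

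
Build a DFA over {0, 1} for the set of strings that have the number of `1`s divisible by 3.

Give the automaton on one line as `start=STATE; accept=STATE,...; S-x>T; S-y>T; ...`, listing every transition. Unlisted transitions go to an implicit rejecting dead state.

start=A; accept=A; A-0>A; A-1>B; B-0>B; B-1>C; C-0>C; C-1>A

Keep the running count of `1`s modulo 3: each `1` advances along the cycle A → B → C → A while other symbols loop. Accept at A.
A 3-state machine:
       0  1 
>* A   A  B 
   B   B  C 
   C   C  A 
(> = start, * = accepting)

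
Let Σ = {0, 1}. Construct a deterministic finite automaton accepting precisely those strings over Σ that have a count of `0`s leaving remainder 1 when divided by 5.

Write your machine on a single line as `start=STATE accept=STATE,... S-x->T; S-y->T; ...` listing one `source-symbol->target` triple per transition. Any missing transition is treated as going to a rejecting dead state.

The only thing that matters is how many `0`s have appeared, reduced mod 5. Use one state per residue: q0 for 0, …, q4 for 4. Reading `0` moves to the next residue; anything else stays put. q1 is accepting.
A 5-state machine:
        0   1  
>  q0   q1  q0 
 * q1   q2  q1 
   q2   q3  q2 
   q3   q4  q3 
   q4   q0  q4 
(> = start, * = accepting)

start=q0; accept=q1; q0-0->q1; q0-1->q0; q1-0->q2; q1-1->q1; q2-0->q3; q2-1->q2; q3-0->q4; q3-1->q3; q4-0->q0; q4-1->q4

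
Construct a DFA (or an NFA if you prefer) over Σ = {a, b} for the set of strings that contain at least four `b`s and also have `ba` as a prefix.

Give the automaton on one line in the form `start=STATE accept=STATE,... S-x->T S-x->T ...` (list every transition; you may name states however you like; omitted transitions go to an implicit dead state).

start=S0 accept=S6 S0-a->S1 S0-b->S2 S1-a->S1 S1-b->S1 S2-a->S3 S2-b->S1 S3-a->S3 S3-b->S4 S4-a->S4 S4-b->S5 S5-a->S5 S5-b->S6 S6-a->S6 S6-b->S6

Handle the two conditions separately and then intersect. The first has 6 states tracking the count of `b`s, saturating at 5; the second has 4 states tracking whether the input so far still matches the prefix `ba`. A product state is a pair (one from each), accepting exactly when both do. After merging equivalent states the machine shrinks.
A 7-state machine:
        a   b  
>  S0   S1  S2 
   S1   S1  S1 
   S2   S3  S1 
   S3   S3  S4 
   S4   S4  S5 
   S5   S5  S6 
 * S6   S6  S6 
(> = start, * = accepting)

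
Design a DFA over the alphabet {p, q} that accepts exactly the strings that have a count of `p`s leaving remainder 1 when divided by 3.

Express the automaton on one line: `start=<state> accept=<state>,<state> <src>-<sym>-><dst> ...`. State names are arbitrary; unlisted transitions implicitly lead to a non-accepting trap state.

The only thing that matters is how many `p`s have appeared, reduced mod 3. Use one state per residue: S0 for 0, …, S2 for 2. Reading `p` moves to the next residue; anything else stays put. S1 is accepting.
A 3-state machine:
        p   q  
>  S0   S1  S0 
 * S1   S2  S1 
   S2   S0  S2 
(> = start, * = accepting)

start=S0 accept=S1 S0-p->S1 S0-q->S0 S1-p->S2 S1-q->S1 S2-p->S0 S2-q->S2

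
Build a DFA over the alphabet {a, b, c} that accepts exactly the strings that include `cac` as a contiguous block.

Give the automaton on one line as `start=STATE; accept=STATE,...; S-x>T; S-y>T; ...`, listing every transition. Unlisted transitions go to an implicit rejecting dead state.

Track how much of `cac` has been matched so far: state q0 is no progress, q3 is the absorbing accept state reached once `cac` has occurred. Intermediate states record partial matches; on a mismatch, fall back to the longest reusable overlap.
4 states suffice.
        a   b   c  
>  q0   q0  q0  q1 
   q1   q2  q0  q1 
   q2   q0  q0  q3 
 * q3   q3  q3  q3 
(> = start, * = accepting)

start=q0; accept=q3; q0-a>q0; q0-b>q0; q0-c>q1; q1-a>q2; q1-b>q0; q1-c>q1; q2-a>q0; q2-b>q0; q2-c>q3; q3-a>q3; q3-b>q3; q3-c>q3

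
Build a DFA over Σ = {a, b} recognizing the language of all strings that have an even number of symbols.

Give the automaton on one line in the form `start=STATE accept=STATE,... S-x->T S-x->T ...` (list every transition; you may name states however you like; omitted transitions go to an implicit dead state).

start=S0 accept=S0 S0-a->S1 S0-b->S1 S1-a->S0 S1-b->S0

Only the length mod 2 matters, so use a 2-cycle: from any state, every input symbol moves to the next state, wrapping S1 back to S0. Mark S0 accepting.
2 states suffice.
        a   b  
>* S0   S1  S1 
   S1   S0  S0 
(> = start, * = accepting)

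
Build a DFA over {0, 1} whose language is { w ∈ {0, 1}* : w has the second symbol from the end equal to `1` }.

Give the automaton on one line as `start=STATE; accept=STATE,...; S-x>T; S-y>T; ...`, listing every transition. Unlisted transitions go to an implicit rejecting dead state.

start=q0; accept=q5,q6; q0-0>q1; q0-1>q2; q1-0>q3; q1-1>q4; q2-0>q5; q2-1>q6; q3-0>q3; q3-1>q4; q4-0>q5; q4-1>q6; q5-0>q3; q5-1>q4; q6-0>q5; q6-1>q6

A DFA must remember the last 2 symbols (since which symbol is second-to-last isn't known until the input ends). Use one state per possible window of the last ≤2 symbols; accept from those whose window starts with `1`.
        0   1  
>  q0   q1  q2 
   q1   q3  q4 
   q2   q5  q6 
   q3   q3  q4 
   q4   q5  q6 
 * q5   q3  q4 
 * q6   q5  q6 
(> = start, * = accepting)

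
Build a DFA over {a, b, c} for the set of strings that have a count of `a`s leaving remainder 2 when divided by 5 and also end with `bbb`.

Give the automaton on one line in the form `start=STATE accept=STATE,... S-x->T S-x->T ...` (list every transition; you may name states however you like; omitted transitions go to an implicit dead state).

Run two small machines in parallel and take their product. The first has 5 states tracking the count of `a`s modulo 5; the second has 4 states tracking how much of the suffix `bbb` has currently been matched. A product state is a pair (one from each), accepting exactly when both do. After merging equivalent states the machine shrinks.
        a   b   c  
>  q0   q1  q0  q0 
   q1   q2  q1  q1 
   q2   q3  q4  q2 
   q3   q5  q3  q3 
   q4   q3  q6  q2 
   q5   q0  q5  q5 
   q6   q3  q7  q2 
 * q7   q3  q7  q2 
(> = start, * = accepting)

start=q0 accept=q7 q0-a->q1 q0-b->q0 q0-c->q0 q1-a->q2 q1-b->q1 q1-c->q1 q2-a->q3 q2-b->q4 q2-c->q2 q3-a->q5 q3-b->q3 q3-c->q3 q4-a->q3 q4-b->q6 q4-c->q2 q5-a->q0 q5-b->q5 q5-c->q5 q6-a->q3 q6-b->q7 q6-c->q2 q7-a->q3 q7-b->q7 q7-c->q2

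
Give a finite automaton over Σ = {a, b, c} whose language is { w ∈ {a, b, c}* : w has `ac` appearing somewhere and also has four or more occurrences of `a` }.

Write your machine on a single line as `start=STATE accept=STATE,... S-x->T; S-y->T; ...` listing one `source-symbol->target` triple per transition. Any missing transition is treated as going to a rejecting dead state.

start=q0; accept=q11; q0-a->q1; q0-b->q0; q0-c->q0; q1-a->q2; q1-b->q3; q1-c->q4; q2-a->q5; q2-b->q6; q2-c->q7; q3-a->q2; q3-b->q3; q3-c->q3; q4-a->q7; q4-b->q4; q4-c->q4; q5-a->q8; q5-b->q9; q5-c->q10; q6-a->q5; q6-b->q6; q6-c->q6; q7-a->q10; q7-b->q7; q7-c->q7; q8-a->q8; q8-b->q9; q8-c->q11; q9-a->q8; q9-b->q9; q9-c->q9; q10-a->q11; q10-b->q10; q10-c->q10; q11-a->q11; q11-b->q11; q11-c->q11

Run two small machines in parallel and take their product. The first has 3 states tracking whether and how much of `ac` has been seen; the second has 6 states tracking the count of `a`s, saturating at 5. A product state is a pair (one from each), accepting exactly when both do. Equivalent product states are then merged.
A 12-state machine:
          a    b    c  
>  q0     q1   q0   q0 
   q1     q2   q3   q4 
   q2     q5   q6   q7 
   q3     q2   q3   q3 
   q4     q7   q4   q4 
   q5     q8   q9  q10 
   q6     q5   q6   q6 
   q7    q10   q7   q7 
   q8     q8   q9  q11 
   q9     q8   q9   q9 
   q10   q11  q10  q10 
 * q11   q11  q11  q11 
(> = start, * = accepting)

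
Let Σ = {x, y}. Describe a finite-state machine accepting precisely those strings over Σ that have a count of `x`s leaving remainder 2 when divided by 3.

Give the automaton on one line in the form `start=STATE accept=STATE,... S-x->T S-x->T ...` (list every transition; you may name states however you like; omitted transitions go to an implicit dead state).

start=q0 accept=q2 q0-x->q1 q0-y->q0 q1-x->q2 q1-y->q1 q2-x->q0 q2-y->q2

The only thing that matters is how many `x`s have appeared, reduced mod 3. Use one state per residue: q0 for 0, …, q2 for 2. Reading `x` moves to the next residue; anything else stays put. q2 is accepting.
3 states suffice.
        x   y  
>  q0   q1  q0 
   q1   q2  q1 
 * q2   q0  q2 
(> = start, * = accepting)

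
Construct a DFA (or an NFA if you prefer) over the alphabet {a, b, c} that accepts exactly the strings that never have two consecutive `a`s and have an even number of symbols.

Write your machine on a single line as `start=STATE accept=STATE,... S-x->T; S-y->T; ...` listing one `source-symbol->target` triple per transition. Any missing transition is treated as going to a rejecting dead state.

start=q0; accept=q0,q4; q0-a->q1; q0-b->q2; q0-c->q2; q1-a->q3; q1-b->q0; q1-c->q0; q2-a->q4; q2-b->q0; q2-c->q0; q3-a->q5; q3-b->q5; q3-c->q5; q4-a->q5; q4-b->q2; q4-c->q2; q5-a->q3; q5-b->q3; q5-c->q3

Handle the two conditions separately and then intersect. One (3 states) tracks partial matches of the forbidden pattern `aa`; the other (2 states) tracks the input length modulo 2. Each combined state is a pair, one component from each; accept when both components accept.
        a   b   c  
>* q0   q1  q2  q2 
   q1   q3  q0  q0 
   q2   q4  q0  q0 
   q3   q5  q5  q5 
 * q4   q5  q2  q2 
   q5   q3  q3  q3 
(> = start, * = accepting)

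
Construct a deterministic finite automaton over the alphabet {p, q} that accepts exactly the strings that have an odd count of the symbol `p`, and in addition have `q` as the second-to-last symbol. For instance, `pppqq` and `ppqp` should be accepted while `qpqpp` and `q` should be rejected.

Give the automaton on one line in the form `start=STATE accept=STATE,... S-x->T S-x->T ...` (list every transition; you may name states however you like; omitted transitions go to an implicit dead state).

Run two small machines in parallel and take their product. One (2 states) tracks the count of `p`s modulo 2; the other (7 states) tracks the last 2 symbols read. Each combined state is a pair, one component from each; accept when both components accept.
An 11-state machine:
       p  q 
>  A   B  C 
   B   D  E 
   C   F  G 
   D   H  I 
   E   J  K 
 * F   D  E 
   G   F  G 
   H   D  E 
   I   F  G 
   J   H  I 
 * K   J  K 
(> = start, * = accepting)

start=A accept=F,K A-p->B A-q->C B-p->D B-q->E C-p->F C-q->G D-p->H D-q->I E-p->J E-q->K F-p->D F-q->E G-p->F G-q->G H-p->D H-q->E I-p->F I-q->G J-p->H J-q->I K-p->J K-q->K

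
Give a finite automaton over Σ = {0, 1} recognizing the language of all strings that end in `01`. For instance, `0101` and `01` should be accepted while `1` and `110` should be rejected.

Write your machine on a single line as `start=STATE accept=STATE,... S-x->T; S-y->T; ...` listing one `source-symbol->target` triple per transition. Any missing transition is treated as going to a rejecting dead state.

start=S0; accept=S2; S0-0->S1; S0-1->S0; S1-0->S1; S1-1->S2; S2-0->S1; S2-1->S0

Remember how much of `01` the current input suffix matches. State S0 means no match yet; S1 means the last symbol is `0`; S2 means the last 2 symbols are `01`. Only S2 accepts. On a mismatch, fall back to the longest proper suffix that is still a prefix of `01`.
3 states suffice.
        0   1  
>  S0   S1  S0 
   S1   S1  S2 
 * S2   S1  S0 
(> = start, * = accepting)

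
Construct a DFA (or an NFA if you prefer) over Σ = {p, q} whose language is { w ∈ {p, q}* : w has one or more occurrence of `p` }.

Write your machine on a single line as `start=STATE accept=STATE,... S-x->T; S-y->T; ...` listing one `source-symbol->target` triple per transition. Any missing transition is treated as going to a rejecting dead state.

start=S0; accept=S1,S2; S0-p->S1; S0-q->S0; S1-p->S2; S1-q->S1; S2-p->S2; S2-q->S2

Count `p`s, saturating at 2: state S0 means no `p` yet, S1 means one `p` seen, S2 means more than one. Each `p` increments (capped at S2); other symbols loop. Accept from {S1, S2}.
A 3-state machine:
        p   q  
>  S0   S1  S0 
 * S1   S2  S1 
 * S2   S2  S2 
(> = start, * = accepting)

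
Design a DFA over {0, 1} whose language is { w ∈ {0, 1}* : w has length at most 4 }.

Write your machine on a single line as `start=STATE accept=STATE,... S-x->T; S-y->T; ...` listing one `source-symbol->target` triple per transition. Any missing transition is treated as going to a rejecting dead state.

We only need to distinguish lengths 0, 1, …, 4, and '>4'. Chain q0 → q1 → q2 → q3 → q4 → q5 on every symbol, with q5 looping. Accepting states: {q0, q1, q2, q3, q4}.
A 6-state machine:
        0   1  
>* q0   q1  q1 
 * q1   q2  q2 
 * q2   q3  q3 
 * q3   q4  q4 
 * q4   q5  q5 
   q5   q5  q5 
(> = start, * = accepting)

start=q0; accept=q0,q1,q2,q3,q4; q0-0->q1; q0-1->q1; q1-0->q2; q1-1->q2; q2-0->q3; q2-1->q3; q3-0->q4; q3-1->q4; q4-0->q5; q4-1->q5; q5-0->q5; q5-1->q5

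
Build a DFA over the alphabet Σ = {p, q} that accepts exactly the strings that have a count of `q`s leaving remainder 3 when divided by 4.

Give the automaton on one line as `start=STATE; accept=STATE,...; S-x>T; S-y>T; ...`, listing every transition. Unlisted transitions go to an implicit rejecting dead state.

start=S0; accept=S3; S0-p>S0; S0-q>S1; S1-p>S1; S1-q>S2; S2-p>S2; S2-q>S3; S3-p>S3; S3-q>S0

Keep the running count of `q`s modulo 4: each `q` advances along the cycle S0 → S1 → S2 → S3 → S0 while other symbols loop. Accept at S3.
A 4-state machine:
        p   q  
>  S0   S0  S1 
   S1   S1  S2 
   S2   S2  S3 
 * S3   S3  S0 
(> = start, * = accepting)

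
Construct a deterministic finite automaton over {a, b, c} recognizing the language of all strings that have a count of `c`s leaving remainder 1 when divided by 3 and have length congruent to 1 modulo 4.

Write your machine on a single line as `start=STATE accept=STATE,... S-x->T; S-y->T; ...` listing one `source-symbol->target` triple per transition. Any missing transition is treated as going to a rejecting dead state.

Handle the two conditions separately and then intersect. One (3 states) tracks the count of `c`s modulo 3; the other (4 states) tracks the input length modulo 4. Each combined state is a pair, one component from each; accept when both components accept.
          a    b    c  
>  S0     S1   S1   S2 
   S1     S3   S3   S4 
 * S2     S4   S4   S5 
   S3     S6   S6   S7 
   S4     S7   S7   S8 
   S5     S8   S8   S6 
   S6     S0   S0   S9 
   S7     S9   S9  S10 
   S8    S10  S10   S0 
   S9     S2   S2  S11 
   S10   S11  S11   S1 
   S11    S5   S5   S3 
(> = start, * = accepting)

start=S0; accept=S2; S0-a->S1; S0-b->S1; S0-c->S2; S1-a->S3; S1-b->S3; S1-c->S4; S2-a->S4; S2-b->S4; S2-c->S5; S3-a->S6; S3-b->S6; S3-c->S7; S4-a->S7; S4-b->S7; S4-c->S8; S5-a->S8; S5-b->S8; S5-c->S6; S6-a->S0; S6-b->S0; S6-c->S9; S7-a->S9; S7-b->S9; S7-c->S10; S8-a->S10; S8-b->S10; S8-c->S0; S9-a->S2; S9-b->S2; S9-c->S11; S10-a->S11; S10-b->S11; S10-c->S1; S11-a->S5; S11-b->S5; S11-c->S3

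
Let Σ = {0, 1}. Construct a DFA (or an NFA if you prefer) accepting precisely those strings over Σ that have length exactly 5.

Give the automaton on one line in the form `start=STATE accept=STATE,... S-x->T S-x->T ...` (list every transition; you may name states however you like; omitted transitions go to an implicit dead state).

Count input length up to 6: every symbol moves from q0 toward q6, which means 'more than 5' and absorbs. Accept from {q5}.
        0   1  
>  q0   q1  q1 
   q1   q2  q2 
   q2   q3  q3 
   q3   q4  q4 
   q4   q5  q5 
 * q5   q6  q6 
   q6   q6  q6 
(> = start, * = accepting)

start=q0 accept=q5 q0-0->q1 q0-1->q1 q1-0->q2 q1-1->q2 q2-0->q3 q2-1->q3 q3-0->q4 q3-1->q4 q4-0->q5 q4-1->q5 q5-0->q6 q5-1->q6 q6-0->q6 q6-1->q6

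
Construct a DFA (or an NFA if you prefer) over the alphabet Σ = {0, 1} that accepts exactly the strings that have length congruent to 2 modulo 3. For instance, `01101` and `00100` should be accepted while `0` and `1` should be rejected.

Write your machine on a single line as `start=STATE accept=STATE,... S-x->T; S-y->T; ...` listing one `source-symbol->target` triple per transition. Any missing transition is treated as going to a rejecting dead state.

Only the length mod 3 matters, so use a 3-cycle: from any state, every input symbol moves to the next state, wrapping S2 back to S0. Mark S2 accepting.
With 3 states:
        0   1  
>  S0   S1  S1 
   S1   S2  S2 
 * S2   S0  S0 
(> = start, * = accepting)

start=S0; accept=S2; S0-0->S1; S0-1->S1; S1-0->S2; S1-1->S2; S2-0->S0; S2-1->S0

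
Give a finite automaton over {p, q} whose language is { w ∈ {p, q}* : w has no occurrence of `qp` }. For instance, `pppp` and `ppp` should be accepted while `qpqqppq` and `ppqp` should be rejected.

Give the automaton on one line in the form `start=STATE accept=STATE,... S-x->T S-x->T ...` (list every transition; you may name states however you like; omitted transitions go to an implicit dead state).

start=s0 accept=s0,s1 s0-p->s0 s0-q->s1 s1-p->s2 s1-q->s1 s2-p->s2 s2-q->s2

This is the complement of 'contains `qp`'. Use the same substring-matching states — s0 through s2 holding how much of `qp` has just been matched — but flip the accepting set: everything except the trap s2 accepts.
With 3 states:
        p   q  
>* s0   s0  s1 
 * s1   s2  s1 
   s2   s2  s2 
(> = start, * = accepting)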